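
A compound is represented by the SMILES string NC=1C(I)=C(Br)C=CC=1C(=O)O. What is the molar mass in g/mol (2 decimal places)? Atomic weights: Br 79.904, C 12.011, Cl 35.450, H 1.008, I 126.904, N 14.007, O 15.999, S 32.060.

First, the molecular formula is C7H5BrINO2 (counting implicit H from valence).
  Br: 1 × 79.904 = 79.904
  C: 7 × 12.011 = 84.077
  H: 5 × 1.008 = 5.040
  I: 1 × 126.904 = 126.904
  N: 1 × 14.007 = 14.007
  O: 2 × 15.999 = 31.998
Sum: 1×79.904 + 7×12.011 + 5×1.008 + 1×126.904 + 1×14.007 + 2×15.999 = 341.930 → 341.93 g/mol.

341.93 g/mol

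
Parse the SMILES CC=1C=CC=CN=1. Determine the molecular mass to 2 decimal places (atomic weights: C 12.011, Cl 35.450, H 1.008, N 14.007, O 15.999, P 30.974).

First, the molecular formula is C6H7N (counting implicit H from valence).
  C: 6 × 12.011 = 72.066
  H: 7 × 1.008 = 7.056
  N: 1 × 14.007 = 14.007
Sum: 6×12.011 + 7×1.008 + 1×14.007 = 93.129 → 93.13 g/mol.

93.13 g/mol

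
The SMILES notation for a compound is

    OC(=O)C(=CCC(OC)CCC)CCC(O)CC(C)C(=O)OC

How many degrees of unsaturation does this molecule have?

3

Degree of unsaturation = (number of rings) + (number of π bonds).
Ring closures in the SMILES: 0.
π bonds: 3 double bonds (each 1 DoU) → 3 DoU from unsaturation.
Total DoU = 0 + 3 = 3.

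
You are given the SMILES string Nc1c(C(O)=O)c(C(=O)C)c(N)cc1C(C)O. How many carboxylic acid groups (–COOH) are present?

The carboxylic acid motif appears at heavy-atom position 4 in the SMILES.
Other groups present: 1 hydroxyl, 1 ketone, 2 primary amine.
Carboxylic acid count: 1.

1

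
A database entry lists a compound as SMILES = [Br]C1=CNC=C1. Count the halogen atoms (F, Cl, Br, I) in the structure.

1

Halogen atoms appear at heavy-atom position 1 (1×Br).
Halogen count: 1.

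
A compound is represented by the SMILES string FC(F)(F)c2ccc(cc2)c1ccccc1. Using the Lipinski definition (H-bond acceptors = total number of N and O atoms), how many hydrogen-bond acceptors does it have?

N atoms: 0; O atoms: 0.
Lipinski HBA = 0 + 0 = 0.

0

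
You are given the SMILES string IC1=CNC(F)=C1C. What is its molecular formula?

C5H5FIN

Walk through each heavy atom and fill implicit hydrogens from standard valence (C 4, N 3, O 2, S 2, halogen 1):
  atom 1: I (halogen, monovalent) → 0 H
  atom 2: C, bond orders sum to 4 (valence 4) → 0 H
  atom 3: C, bond orders sum to 3 (valence 4) → 1 H
  atom 4: N, bond orders sum to 2 (valence 3) → 1 H
  atom 5: C, bond orders sum to 4 (valence 4) → 0 H
  atom 6: F (halogen, monovalent) → 0 H
  atom 7: C, bond orders sum to 4 (valence 4) → 0 H
  atom 8: C, bond orders sum to 1 (valence 4) → 3 H
Totals → C:5, H:5, F:1, I:1, N:1.
In Hill order: C5H5FIN.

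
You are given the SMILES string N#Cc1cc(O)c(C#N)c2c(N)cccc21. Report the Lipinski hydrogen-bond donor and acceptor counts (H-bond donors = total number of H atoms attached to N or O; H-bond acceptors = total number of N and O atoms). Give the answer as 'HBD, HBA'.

3, 4

Donors: find every N or O and count the H atoms it carries.
  atom 1 (N): bond orders sum to 3 → 0 H
  atom 6 (O): bond orders sum to 1 → 1 H
  atom 9 (N): bond orders sum to 3 → 0 H
  atom 12 (N): bond orders sum to 1 → 2 H
Lipinski HBD = 3.
Acceptors: N atoms = 3, O atoms = 1 → HBA = 4.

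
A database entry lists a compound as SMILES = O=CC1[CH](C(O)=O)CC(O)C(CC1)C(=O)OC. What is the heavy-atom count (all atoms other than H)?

Every atom symbol written in the SMILES (organic subset) is one heavy atom; implicit H are not written.
Heavy atoms by element → C:11, O:6.
Total: 17.

17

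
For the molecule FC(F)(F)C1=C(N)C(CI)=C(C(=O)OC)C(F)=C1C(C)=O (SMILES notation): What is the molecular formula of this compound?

Walk through each heavy atom and fill implicit hydrogens from standard valence (C 4, N 3, O 2, S 2, halogen 1):
  atom 1: F (halogen, monovalent) → 0 H
  atom 2: C, bond orders sum to 4 (valence 4) → 0 H
  atom 3: F (halogen, monovalent) → 0 H
  atom 4: F (halogen, monovalent) → 0 H
  atom 5: C, bond orders sum to 4 (valence 4) → 0 H
  atom 6: C, bond orders sum to 4 (valence 4) → 0 H
  atom 7: N, bond orders sum to 1 (valence 3) → 2 H
  atom 8: C, bond orders sum to 4 (valence 4) → 0 H
  atom 9: C, bond orders sum to 2 (valence 4) → 2 H
  atom 10: I (halogen, monovalent) → 0 H
  atom 11: C, bond orders sum to 4 (valence 4) → 0 H
  atom 12: C, bond orders sum to 4 (valence 4) → 0 H
  atom 13: O, bond orders sum to 2 (valence 2) → 0 H
  atom 14: O, bond orders sum to 2 (valence 2) → 0 H
  atom 15: C, bond orders sum to 1 (valence 4) → 3 H
  atom 16: C, bond orders sum to 4 (valence 4) → 0 H
  atom 17: F (halogen, monovalent) → 0 H
  atom 18: C, bond orders sum to 4 (valence 4) → 0 H
  atom 19: C, bond orders sum to 4 (valence 4) → 0 H
  atom 20: C, bond orders sum to 1 (valence 4) → 3 H
  atom 21: O, bond orders sum to 2 (valence 2) → 0 H
Totals → C:12, H:10, F:4, I:1, N:1, O:3.
In Hill order: C12H10F4INO3.

C12H10F4INO3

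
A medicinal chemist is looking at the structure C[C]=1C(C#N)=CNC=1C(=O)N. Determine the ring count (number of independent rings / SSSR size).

1

In SMILES, each pair of matching ring-closure digits denotes one ring-closing bond; the number of such bonds equals the number of independent rings.
Ring-closure bonds here: 1.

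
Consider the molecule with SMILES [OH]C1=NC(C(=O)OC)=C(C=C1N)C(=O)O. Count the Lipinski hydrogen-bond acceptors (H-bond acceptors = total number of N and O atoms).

7

N atoms: 2; O atoms: 5.
Lipinski HBA = 2 + 5 = 7.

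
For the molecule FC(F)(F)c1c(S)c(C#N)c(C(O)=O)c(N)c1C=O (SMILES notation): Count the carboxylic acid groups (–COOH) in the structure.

1

The carboxylic acid motif appears at heavy-atom position 12 in the SMILES.
Other groups present: 1 aldehyde, 1 nitrile, 1 primary amine, 1 thiol.
Carboxylic acid count: 1.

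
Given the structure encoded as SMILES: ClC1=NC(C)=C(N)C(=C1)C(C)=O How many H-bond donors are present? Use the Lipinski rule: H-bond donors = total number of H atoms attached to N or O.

Donors: find every N or O and count the H atoms it carries.
  atom 3 (N): bond orders sum to 3 → 0 H
  atom 7 (N): bond orders sum to 1 → 2 H
  atom 12 (O): bond orders sum to 2 → 0 H
Lipinski HBD = 2.

2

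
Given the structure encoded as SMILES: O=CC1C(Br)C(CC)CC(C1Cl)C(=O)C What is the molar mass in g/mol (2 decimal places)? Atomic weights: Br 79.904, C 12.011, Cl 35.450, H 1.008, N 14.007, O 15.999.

295.60 g/mol

First, the molecular formula is C11H16BrClO2 (counting implicit H from valence).
  Br: 1 × 79.904 = 79.904
  C: 11 × 12.011 = 132.121
  Cl: 1 × 35.450 = 35.450
  H: 16 × 1.008 = 16.128
  O: 2 × 15.999 = 31.998
Sum: 1×79.904 + 11×12.011 + 1×35.450 + 16×1.008 + 2×15.999 = 295.601 → 295.60 g/mol.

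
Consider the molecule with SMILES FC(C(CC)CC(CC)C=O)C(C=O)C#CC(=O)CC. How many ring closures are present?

0

In SMILES, each pair of matching ring-closure digits denotes one ring-closing bond; the number of such bonds equals the number of independent rings.
Ring-closure bonds here: 0.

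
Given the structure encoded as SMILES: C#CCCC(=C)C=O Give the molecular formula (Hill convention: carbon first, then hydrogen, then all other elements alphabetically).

C7H8O

Walk through each heavy atom and fill implicit hydrogens from standard valence (C 4, N 3, O 2, S 2, halogen 1):
  atom 1: C, bond orders sum to 3 (valence 4) → 1 H
  atom 2: C, bond orders sum to 4 (valence 4) → 0 H
  atom 3: C, bond orders sum to 2 (valence 4) → 2 H
  atom 4: C, bond orders sum to 2 (valence 4) → 2 H
  atom 5: C, bond orders sum to 4 (valence 4) → 0 H
  atom 6: C, bond orders sum to 2 (valence 4) → 2 H
  atom 7: C, bond orders sum to 3 (valence 4) → 1 H
  atom 8: O, bond orders sum to 2 (valence 2) → 0 H
Totals → C:7, H:8, O:1.
In Hill order: C7H8O.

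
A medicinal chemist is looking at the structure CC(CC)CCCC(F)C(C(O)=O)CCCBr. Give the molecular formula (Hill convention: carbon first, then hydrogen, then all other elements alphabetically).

Walk through each heavy atom and fill implicit hydrogens from standard valence (C 4, N 3, O 2, S 2, halogen 1):
  atom 1: C, bond orders sum to 1 (valence 4) → 3 H
  atom 2: C, bond orders sum to 3 (valence 4) → 1 H
  atom 3: C, bond orders sum to 2 (valence 4) → 2 H
  atom 4: C, bond orders sum to 1 (valence 4) → 3 H
  atom 5: C, bond orders sum to 2 (valence 4) → 2 H
  atom 6: C, bond orders sum to 2 (valence 4) → 2 H
  atom 7: C, bond orders sum to 2 (valence 4) → 2 H
  atom 8: C, bond orders sum to 3 (valence 4) → 1 H
  atom 9: F (halogen, monovalent) → 0 H
  atom 10: C, bond orders sum to 3 (valence 4) → 1 H
  atom 11: C, bond orders sum to 4 (valence 4) → 0 H
  atom 12: O, bond orders sum to 1 (valence 2) → 1 H
  atom 13: O, bond orders sum to 2 (valence 2) → 0 H
  atom 14: C, bond orders sum to 2 (valence 4) → 2 H
  atom 15: C, bond orders sum to 2 (valence 4) → 2 H
  atom 16: C, bond orders sum to 2 (valence 4) → 2 H
  atom 17: Br (halogen, monovalent) → 0 H
Totals → C:13, H:24, Br:1, F:1, O:2.

C13H24BrFO2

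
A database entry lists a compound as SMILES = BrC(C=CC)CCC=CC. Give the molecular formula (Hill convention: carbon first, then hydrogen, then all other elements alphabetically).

C9H15Br

Walk through each heavy atom and fill implicit hydrogens from standard valence (C 4, N 3, O 2, S 2, halogen 1):
  atom 1: Br (halogen, monovalent) → 0 H
  atom 2: C, bond orders sum to 3 (valence 4) → 1 H
  atom 3: C, bond orders sum to 3 (valence 4) → 1 H
  atom 4: C, bond orders sum to 3 (valence 4) → 1 H
  atom 5: C, bond orders sum to 1 (valence 4) → 3 H
  atom 6: C, bond orders sum to 2 (valence 4) → 2 H
  atom 7: C, bond orders sum to 2 (valence 4) → 2 H
  atom 8: C, bond orders sum to 3 (valence 4) → 1 H
  atom 9: C, bond orders sum to 3 (valence 4) → 1 H
  atom 10: C, bond orders sum to 1 (valence 4) → 3 H
Totals → C:9, H:15, Br:1.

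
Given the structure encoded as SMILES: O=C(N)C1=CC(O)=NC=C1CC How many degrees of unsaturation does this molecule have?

Degree of unsaturation = (number of rings) + (number of π bonds).
Ring closures in the SMILES: 1.
π bonds: 4 double bonds (each 1 DoU) → 4 DoU from unsaturation.
Total DoU = 1 + 4 = 5.

5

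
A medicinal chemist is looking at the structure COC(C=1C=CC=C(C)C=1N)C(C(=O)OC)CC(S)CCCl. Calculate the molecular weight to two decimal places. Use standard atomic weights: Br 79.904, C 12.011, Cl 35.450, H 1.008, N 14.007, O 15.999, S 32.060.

First, the molecular formula is C16H24ClNO3S (counting implicit H from valence).
  C: 16 × 12.011 = 192.176
  Cl: 1 × 35.450 = 35.450
  H: 24 × 1.008 = 24.192
  N: 1 × 14.007 = 14.007
  O: 3 × 15.999 = 47.997
  S: 1 × 32.060 = 32.060
Sum: 16×12.011 + 1×35.450 + 24×1.008 + 1×14.007 + 3×15.999 + 1×32.060 = 345.882 → 345.88 g/mol.

345.88 g/mol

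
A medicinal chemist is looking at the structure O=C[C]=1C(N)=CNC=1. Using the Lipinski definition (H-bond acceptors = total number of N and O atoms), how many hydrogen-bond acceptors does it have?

3

N atoms: 2; O atoms: 1.
Lipinski HBA = 2 + 1 = 3.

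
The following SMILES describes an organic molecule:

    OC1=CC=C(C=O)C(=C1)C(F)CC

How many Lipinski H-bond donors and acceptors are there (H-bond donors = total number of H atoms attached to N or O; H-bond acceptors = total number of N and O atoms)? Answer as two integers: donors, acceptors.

Donors: find every N or O and count the H atoms it carries.
  atom 1 (O): bond orders sum to 1 → 1 H
  atom 7 (O): bond orders sum to 2 → 0 H
Lipinski HBD = 1.
Acceptors: N atoms = 0, O atoms = 2 → HBA = 2.

1, 2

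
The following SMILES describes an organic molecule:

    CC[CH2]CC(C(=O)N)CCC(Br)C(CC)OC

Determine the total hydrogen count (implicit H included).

26

Walk through each heavy atom and fill implicit hydrogens from standard valence (C 4, N 3, O 2, S 2, halogen 1):
  atom 1: C, bond orders sum to 1 (valence 4) → 3 H
  atom 2: C, bond orders sum to 2 (valence 4) → 2 H
  atom 3: C with explicit H count 2
  atom 4: C, bond orders sum to 2 (valence 4) → 2 H
  atom 5: C, bond orders sum to 3 (valence 4) → 1 H
  atom 6: C, bond orders sum to 4 (valence 4) → 0 H
  atom 7: O, bond orders sum to 2 (valence 2) → 0 H
  atom 8: N, bond orders sum to 1 (valence 3) → 2 H
  atom 9: C, bond orders sum to 2 (valence 4) → 2 H
  atom 10: C, bond orders sum to 2 (valence 4) → 2 H
  atom 11: C, bond orders sum to 3 (valence 4) → 1 H
  atom 12: Br (halogen, monovalent) → 0 H
  atom 13: C, bond orders sum to 3 (valence 4) → 1 H
  atom 14: C, bond orders sum to 2 (valence 4) → 2 H
  atom 15: C, bond orders sum to 1 (valence 4) → 3 H
  atom 16: O, bond orders sum to 2 (valence 2) → 0 H
  atom 17: C, bond orders sum to 1 (valence 4) → 3 H
Total hydrogens: 26.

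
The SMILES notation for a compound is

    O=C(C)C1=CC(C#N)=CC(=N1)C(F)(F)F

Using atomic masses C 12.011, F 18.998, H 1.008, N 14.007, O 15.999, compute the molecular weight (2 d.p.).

214.15 g/mol

First, the molecular formula is C9H5F3N2O (counting implicit H from valence).
  C: 9 × 12.011 = 108.099
  F: 3 × 18.998 = 56.994
  H: 5 × 1.008 = 5.040
  N: 2 × 14.007 = 28.014
  O: 1 × 15.999 = 15.999
Sum: 9×12.011 + 3×18.998 + 5×1.008 + 2×14.007 + 1×15.999 = 214.146 → 214.15 g/mol.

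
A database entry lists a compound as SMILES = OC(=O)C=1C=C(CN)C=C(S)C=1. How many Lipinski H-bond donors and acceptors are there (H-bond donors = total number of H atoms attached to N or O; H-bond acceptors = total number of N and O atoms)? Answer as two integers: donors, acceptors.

Donors: find every N or O and count the H atoms it carries.
  atom 1 (O): bond orders sum to 1 → 1 H
  atom 3 (O): bond orders sum to 2 → 0 H
  atom 8 (N): bond orders sum to 1 → 2 H
Lipinski HBD = 3.
Acceptors: N atoms = 1, O atoms = 2 → HBA = 3.

3, 3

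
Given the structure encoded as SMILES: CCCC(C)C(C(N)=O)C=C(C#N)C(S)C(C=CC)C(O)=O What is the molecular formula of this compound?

C16H24N2O3S

Walk through each heavy atom and fill implicit hydrogens from standard valence (C 4, N 3, O 2, S 2, halogen 1):
  atom 1: C, bond orders sum to 1 (valence 4) → 3 H
  atom 2: C, bond orders sum to 2 (valence 4) → 2 H
  atom 3: C, bond orders sum to 2 (valence 4) → 2 H
  atom 4: C, bond orders sum to 3 (valence 4) → 1 H
  atom 5: C, bond orders sum to 1 (valence 4) → 3 H
  atom 6: C, bond orders sum to 3 (valence 4) → 1 H
  atom 7: C, bond orders sum to 4 (valence 4) → 0 H
  atom 8: N, bond orders sum to 1 (valence 3) → 2 H
  atom 9: O, bond orders sum to 2 (valence 2) → 0 H
  atom 10: C, bond orders sum to 3 (valence 4) → 1 H
  atom 11: C, bond orders sum to 4 (valence 4) → 0 H
  atom 12: C, bond orders sum to 4 (valence 4) → 0 H
  atom 13: N, bond orders sum to 3 (valence 3) → 0 H
  atom 14: C, bond orders sum to 3 (valence 4) → 1 H
  atom 15: S, bond orders sum to 1 (valence 2) → 1 H
  atom 16: C, bond orders sum to 3 (valence 4) → 1 H
  atom 17: C, bond orders sum to 3 (valence 4) → 1 H
  atom 18: C, bond orders sum to 3 (valence 4) → 1 H
  atom 19: C, bond orders sum to 1 (valence 4) → 3 H
  atom 20: C, bond orders sum to 4 (valence 4) → 0 H
  atom 21: O, bond orders sum to 1 (valence 2) → 1 H
  atom 22: O, bond orders sum to 2 (valence 2) → 0 H
Totals → C:16, H:24, N:2, O:3, S:1.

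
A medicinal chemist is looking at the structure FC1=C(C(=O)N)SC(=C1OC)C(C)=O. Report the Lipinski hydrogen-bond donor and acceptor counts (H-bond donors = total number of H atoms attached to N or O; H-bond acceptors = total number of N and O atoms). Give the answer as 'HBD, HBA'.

Donors: find every N or O and count the H atoms it carries.
  atom 5 (O): bond orders sum to 2 → 0 H
  atom 6 (N): bond orders sum to 1 → 2 H
  atom 10 (O): bond orders sum to 2 → 0 H
  atom 14 (O): bond orders sum to 2 → 0 H
Lipinski HBD = 2.
Acceptors: N atoms = 1, O atoms = 3 → HBA = 4.

2, 4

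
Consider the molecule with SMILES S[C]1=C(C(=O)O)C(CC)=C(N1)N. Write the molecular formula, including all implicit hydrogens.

C7H10N2O2S

Walk through each heavy atom and fill implicit hydrogens from standard valence (C 4, N 3, O 2, S 2, halogen 1):
  atom 1: S, bond orders sum to 1 (valence 2) → 1 H
  atom 2: C with explicit H count 0
  atom 3: C, bond orders sum to 4 (valence 4) → 0 H
  atom 4: C, bond orders sum to 4 (valence 4) → 0 H
  atom 5: O, bond orders sum to 2 (valence 2) → 0 H
  atom 6: O, bond orders sum to 1 (valence 2) → 1 H
  atom 7: C, bond orders sum to 4 (valence 4) → 0 H
  atom 8: C, bond orders sum to 2 (valence 4) → 2 H
  atom 9: C, bond orders sum to 1 (valence 4) → 3 H
  atom 10: C, bond orders sum to 4 (valence 4) → 0 H
  atom 11: N, bond orders sum to 2 (valence 3) → 1 H
  atom 12: N, bond orders sum to 1 (valence 3) → 2 H
Totals → C:7, H:10, N:2, O:2, S:1.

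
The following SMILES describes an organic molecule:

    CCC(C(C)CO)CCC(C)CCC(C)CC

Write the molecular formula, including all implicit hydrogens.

Walk through each heavy atom and fill implicit hydrogens from standard valence (C 4, N 3, O 2, S 2, halogen 1):
  atom 1: C, bond orders sum to 1 (valence 4) → 3 H
  atom 2: C, bond orders sum to 2 (valence 4) → 2 H
  atom 3: C, bond orders sum to 3 (valence 4) → 1 H
  atom 4: C, bond orders sum to 3 (valence 4) → 1 H
  atom 5: C, bond orders sum to 1 (valence 4) → 3 H
  atom 6: C, bond orders sum to 2 (valence 4) → 2 H
  atom 7: O, bond orders sum to 1 (valence 2) → 1 H
  atom 8: C, bond orders sum to 2 (valence 4) → 2 H
  atom 9: C, bond orders sum to 2 (valence 4) → 2 H
  atom 10: C, bond orders sum to 3 (valence 4) → 1 H
  atom 11: C, bond orders sum to 1 (valence 4) → 3 H
  atom 12: C, bond orders sum to 2 (valence 4) → 2 H
  atom 13: C, bond orders sum to 2 (valence 4) → 2 H
  atom 14: C, bond orders sum to 3 (valence 4) → 1 H
  atom 15: C, bond orders sum to 1 (valence 4) → 3 H
  atom 16: C, bond orders sum to 2 (valence 4) → 2 H
  atom 17: C, bond orders sum to 1 (valence 4) → 3 H
Totals → C:16, H:34, O:1.

C16H34O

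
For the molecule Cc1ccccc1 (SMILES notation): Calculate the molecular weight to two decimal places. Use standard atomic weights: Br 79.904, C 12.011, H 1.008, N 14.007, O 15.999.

92.14 g/mol

First, the molecular formula is C7H8 (counting implicit H from valence).
  C: 7 × 12.011 = 84.077
  H: 8 × 1.008 = 8.064
Sum: 7×12.011 + 8×1.008 = 92.141 → 92.14 g/mol.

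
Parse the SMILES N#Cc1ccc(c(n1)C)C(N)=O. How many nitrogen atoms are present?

3

Scan the SMILES for N atoms (remember two-letter symbols like Cl and Br are single atoms).
Nitrogen count: 3.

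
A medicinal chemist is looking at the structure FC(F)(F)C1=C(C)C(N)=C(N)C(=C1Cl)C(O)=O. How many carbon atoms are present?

Count every carbon token in the SMILES (each C, including those in ring-closure positions and inside branches).
Carbon count: 9.

9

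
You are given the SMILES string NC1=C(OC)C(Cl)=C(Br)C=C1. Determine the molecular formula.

C7H7BrClNO

Walk through each heavy atom and fill implicit hydrogens from standard valence (C 4, N 3, O 2, S 2, halogen 1):
  atom 1: N, bond orders sum to 1 (valence 3) → 2 H
  atom 2: C, bond orders sum to 4 (valence 4) → 0 H
  atom 3: C, bond orders sum to 4 (valence 4) → 0 H
  atom 4: O, bond orders sum to 2 (valence 2) → 0 H
  atom 5: C, bond orders sum to 1 (valence 4) → 3 H
  atom 6: C, bond orders sum to 4 (valence 4) → 0 H
  atom 7: Cl (halogen, monovalent) → 0 H
  atom 8: C, bond orders sum to 4 (valence 4) → 0 H
  atom 9: Br (halogen, monovalent) → 0 H
  atom 10: C, bond orders sum to 3 (valence 4) → 1 H
  atom 11: C, bond orders sum to 3 (valence 4) → 1 H
Totals → C:7, H:7, Br:1, Cl:1, N:1, O:1.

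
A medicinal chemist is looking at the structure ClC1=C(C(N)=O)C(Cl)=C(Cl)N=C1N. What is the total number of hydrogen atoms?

Walk through each heavy atom and fill implicit hydrogens from standard valence (C 4, N 3, O 2, S 2, halogen 1):
  atom 1: Cl (halogen, monovalent) → 0 H
  atom 2: C, bond orders sum to 4 (valence 4) → 0 H
  atom 3: C, bond orders sum to 4 (valence 4) → 0 H
  atom 4: C, bond orders sum to 4 (valence 4) → 0 H
  atom 5: N, bond orders sum to 1 (valence 3) → 2 H
  atom 6: O, bond orders sum to 2 (valence 2) → 0 H
  atom 7: C, bond orders sum to 4 (valence 4) → 0 H
  atom 8: Cl (halogen, monovalent) → 0 H
  atom 9: C, bond orders sum to 4 (valence 4) → 0 H
  atom 10: Cl (halogen, monovalent) → 0 H
  atom 11: N, bond orders sum to 3 (valence 3) → 0 H
  atom 12: C, bond orders sum to 4 (valence 4) → 0 H
  atom 13: N, bond orders sum to 1 (valence 3) → 2 H
Total hydrogens: 4.

4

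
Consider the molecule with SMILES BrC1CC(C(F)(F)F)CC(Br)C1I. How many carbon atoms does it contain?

7

Count every carbon token in the SMILES (each C, including those in ring-closure positions and inside branches).
Carbon count: 7.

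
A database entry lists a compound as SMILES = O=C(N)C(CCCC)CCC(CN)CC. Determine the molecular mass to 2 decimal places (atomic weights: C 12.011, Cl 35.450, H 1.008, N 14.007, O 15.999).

214.35 g/mol

First, the molecular formula is C12H26N2O (counting implicit H from valence).
  C: 12 × 12.011 = 144.132
  H: 26 × 1.008 = 26.208
  N: 2 × 14.007 = 28.014
  O: 1 × 15.999 = 15.999
Sum: 12×12.011 + 26×1.008 + 2×14.007 + 1×15.999 = 214.353 → 214.35 g/mol.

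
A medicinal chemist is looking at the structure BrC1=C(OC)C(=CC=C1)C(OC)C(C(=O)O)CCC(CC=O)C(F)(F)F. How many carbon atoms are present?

17

Count every carbon token in the SMILES (each C, including those in ring-closure positions and inside branches).
Carbon count: 17.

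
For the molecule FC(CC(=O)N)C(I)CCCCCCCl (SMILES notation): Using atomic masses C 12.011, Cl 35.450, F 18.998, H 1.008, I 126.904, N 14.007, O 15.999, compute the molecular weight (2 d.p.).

349.61 g/mol

First, the molecular formula is C10H18ClFINO (counting implicit H from valence).
  C: 10 × 12.011 = 120.110
  Cl: 1 × 35.450 = 35.450
  F: 1 × 18.998 = 18.998
  H: 18 × 1.008 = 18.144
  I: 1 × 126.904 = 126.904
  N: 1 × 14.007 = 14.007
  O: 1 × 15.999 = 15.999
Sum: 10×12.011 + 1×35.450 + 1×18.998 + 18×1.008 + 1×126.904 + 1×14.007 + 1×15.999 = 349.612 → 349.61 g/mol.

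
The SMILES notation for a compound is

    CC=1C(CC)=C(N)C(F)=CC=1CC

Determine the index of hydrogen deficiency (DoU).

Degree of unsaturation = (number of rings) + (number of π bonds).
Ring closures in the SMILES: 1.
π bonds: 3 double bonds (each 1 DoU) → 3 DoU from unsaturation.
Total DoU = 1 + 3 = 4.

4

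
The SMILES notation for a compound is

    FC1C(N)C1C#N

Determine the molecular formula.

Walk through each heavy atom and fill implicit hydrogens from standard valence (C 4, N 3, O 2, S 2, halogen 1):
  atom 1: F (halogen, monovalent) → 0 H
  atom 2: C, bond orders sum to 3 (valence 4) → 1 H
  atom 3: C, bond orders sum to 3 (valence 4) → 1 H
  atom 4: N, bond orders sum to 1 (valence 3) → 2 H
  atom 5: C, bond orders sum to 3 (valence 4) → 1 H
  atom 6: C, bond orders sum to 4 (valence 4) → 0 H
  atom 7: N, bond orders sum to 3 (valence 3) → 0 H
Totals → C:4, H:5, F:1, N:2.

C4H5FN2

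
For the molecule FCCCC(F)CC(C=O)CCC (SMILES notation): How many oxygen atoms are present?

Scan the SMILES for O atoms (remember two-letter symbols like Cl and Br are single atoms).
Oxygen count: 1.

1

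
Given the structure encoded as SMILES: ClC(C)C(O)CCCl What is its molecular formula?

Walk through each heavy atom and fill implicit hydrogens from standard valence (C 4, N 3, O 2, S 2, halogen 1):
  atom 1: Cl (halogen, monovalent) → 0 H
  atom 2: C, bond orders sum to 3 (valence 4) → 1 H
  atom 3: C, bond orders sum to 1 (valence 4) → 3 H
  atom 4: C, bond orders sum to 3 (valence 4) → 1 H
  atom 5: O, bond orders sum to 1 (valence 2) → 1 H
  atom 6: C, bond orders sum to 2 (valence 4) → 2 H
  atom 7: C, bond orders sum to 2 (valence 4) → 2 H
  atom 8: Cl (halogen, monovalent) → 0 H
Totals → C:5, H:10, Cl:2, O:1.
In Hill order: C5H10Cl2O.

C5H10Cl2O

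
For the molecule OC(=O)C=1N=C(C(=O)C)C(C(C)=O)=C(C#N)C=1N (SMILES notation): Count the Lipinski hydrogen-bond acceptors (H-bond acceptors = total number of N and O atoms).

N atoms: 3; O atoms: 4.
Lipinski HBA = 3 + 4 = 7.

7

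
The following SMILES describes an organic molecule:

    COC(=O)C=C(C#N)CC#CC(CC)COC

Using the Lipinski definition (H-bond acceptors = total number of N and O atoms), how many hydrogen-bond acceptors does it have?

4

N atoms: 1; O atoms: 3.
Lipinski HBA = 1 + 3 = 4.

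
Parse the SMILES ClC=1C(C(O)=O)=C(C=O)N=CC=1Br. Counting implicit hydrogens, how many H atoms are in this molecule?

3

Walk through each heavy atom and fill implicit hydrogens from standard valence (C 4, N 3, O 2, S 2, halogen 1):
  atom 1: Cl (halogen, monovalent) → 0 H
  atom 2: C, bond orders sum to 4 (valence 4) → 0 H
  atom 3: C, bond orders sum to 4 (valence 4) → 0 H
  atom 4: C, bond orders sum to 4 (valence 4) → 0 H
  atom 5: O, bond orders sum to 1 (valence 2) → 1 H
  atom 6: O, bond orders sum to 2 (valence 2) → 0 H
  atom 7: C, bond orders sum to 4 (valence 4) → 0 H
  atom 8: C, bond orders sum to 3 (valence 4) → 1 H
  atom 9: O, bond orders sum to 2 (valence 2) → 0 H
  atom 10: N, bond orders sum to 3 (valence 3) → 0 H
  atom 11: C, bond orders sum to 3 (valence 4) → 1 H
  atom 12: C, bond orders sum to 4 (valence 4) → 0 H
  atom 13: Br (halogen, monovalent) → 0 H
Total hydrogens: 3.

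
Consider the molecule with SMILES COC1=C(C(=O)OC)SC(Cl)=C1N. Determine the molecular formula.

C7H8ClNO3S

Walk through each heavy atom and fill implicit hydrogens from standard valence (C 4, N 3, O 2, S 2, halogen 1):
  atom 1: C, bond orders sum to 1 (valence 4) → 3 H
  atom 2: O, bond orders sum to 2 (valence 2) → 0 H
  atom 3: C, bond orders sum to 4 (valence 4) → 0 H
  atom 4: C, bond orders sum to 4 (valence 4) → 0 H
  atom 5: C, bond orders sum to 4 (valence 4) → 0 H
  atom 6: O, bond orders sum to 2 (valence 2) → 0 H
  atom 7: O, bond orders sum to 2 (valence 2) → 0 H
  atom 8: C, bond orders sum to 1 (valence 4) → 3 H
  atom 9: S, bond orders sum to 2 (valence 2) → 0 H
  atom 10: C, bond orders sum to 4 (valence 4) → 0 H
  atom 11: Cl (halogen, monovalent) → 0 H
  atom 12: C, bond orders sum to 4 (valence 4) → 0 H
  atom 13: N, bond orders sum to 1 (valence 3) → 2 H
Totals → C:7, H:8, Cl:1, N:1, O:3, S:1.
In Hill order: C7H8ClNO3S.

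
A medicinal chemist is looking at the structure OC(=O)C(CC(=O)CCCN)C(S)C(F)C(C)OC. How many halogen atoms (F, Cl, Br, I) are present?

1

Halogen atoms appear at heavy-atom position 15 (1×F).
Other groups present: 1 carboxylic acid, 1 ether, 1 ketone, 1 primary amine, 1 thiol.
Halogen count: 1.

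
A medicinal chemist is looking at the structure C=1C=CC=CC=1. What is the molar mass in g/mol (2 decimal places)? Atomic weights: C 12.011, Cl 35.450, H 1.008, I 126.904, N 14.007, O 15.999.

First, the molecular formula is C6H6 (counting implicit H from valence).
  C: 6 × 12.011 = 72.066
  H: 6 × 1.008 = 6.048
Sum: 6×12.011 + 6×1.008 = 78.114 → 78.11 g/mol.

78.11 g/mol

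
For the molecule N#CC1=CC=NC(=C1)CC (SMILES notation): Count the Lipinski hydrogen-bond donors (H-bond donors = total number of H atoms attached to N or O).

0

Donors: find every N or O and count the H atoms it carries.
  atom 1 (N): bond orders sum to 3 → 0 H
  atom 6 (N): bond orders sum to 3 → 0 H
Lipinski HBD = 0.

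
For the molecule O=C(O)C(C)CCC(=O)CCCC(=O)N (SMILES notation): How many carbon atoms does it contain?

Count every carbon token in the SMILES (each C, including those in ring-closure positions and inside branches).
Carbon count: 10.

10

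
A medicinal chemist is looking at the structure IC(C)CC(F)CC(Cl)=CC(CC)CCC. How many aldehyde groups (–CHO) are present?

Scan the SMILES for the aldehyde motif — none present.
Groups that are present: 1 alkene.

0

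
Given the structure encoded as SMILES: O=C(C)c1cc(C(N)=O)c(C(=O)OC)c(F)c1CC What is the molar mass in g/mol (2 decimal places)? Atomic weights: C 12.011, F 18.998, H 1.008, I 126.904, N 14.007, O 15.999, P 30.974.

First, the molecular formula is C13H14FNO4 (counting implicit H from valence).
  C: 13 × 12.011 = 156.143
  F: 1 × 18.998 = 18.998
  H: 14 × 1.008 = 14.112
  N: 1 × 14.007 = 14.007
  O: 4 × 15.999 = 63.996
Sum: 13×12.011 + 1×18.998 + 14×1.008 + 1×14.007 + 4×15.999 = 267.256 → 267.26 g/mol.

267.26 g/mol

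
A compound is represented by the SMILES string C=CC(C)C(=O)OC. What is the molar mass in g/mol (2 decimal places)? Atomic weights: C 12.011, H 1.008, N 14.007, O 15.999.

114.14 g/mol

First, the molecular formula is C6H10O2 (counting implicit H from valence).
  C: 6 × 12.011 = 72.066
  H: 10 × 1.008 = 10.080
  O: 2 × 15.999 = 31.998
Sum: 6×12.011 + 10×1.008 + 2×15.999 = 114.144 → 114.14 g/mol.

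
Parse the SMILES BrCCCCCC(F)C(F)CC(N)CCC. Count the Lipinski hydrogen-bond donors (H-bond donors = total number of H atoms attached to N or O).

2

Donors: find every N or O and count the H atoms it carries.
  atom 13 (N): bond orders sum to 1 → 2 H
Lipinski HBD = 2.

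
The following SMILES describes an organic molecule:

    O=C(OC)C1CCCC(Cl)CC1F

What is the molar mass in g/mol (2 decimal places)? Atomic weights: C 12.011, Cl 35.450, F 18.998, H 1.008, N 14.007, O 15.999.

First, the molecular formula is C9H14ClFO2 (counting implicit H from valence).
  C: 9 × 12.011 = 108.099
  Cl: 1 × 35.450 = 35.450
  F: 1 × 18.998 = 18.998
  H: 14 × 1.008 = 14.112
  O: 2 × 15.999 = 31.998
Sum: 9×12.011 + 1×35.450 + 1×18.998 + 14×1.008 + 2×15.999 = 208.657 → 208.66 g/mol.

208.66 g/mol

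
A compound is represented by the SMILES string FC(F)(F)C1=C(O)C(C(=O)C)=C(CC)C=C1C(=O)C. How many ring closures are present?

In SMILES, each pair of matching ring-closure digits denotes one ring-closing bond; the number of such bonds equals the number of independent rings.
Ring-closure bonds here: 1.

1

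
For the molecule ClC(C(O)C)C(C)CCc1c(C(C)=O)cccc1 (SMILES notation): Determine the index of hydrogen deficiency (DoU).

Molecular formula: C15H21ClO2.
DoU = (2C + 2 + N − H − X) / 2, where X is the halogen count and O/S are ignored.
    = (2·15 + 2 + 0 − 21 − 1) / 2 = 10 / 2 = 5.

5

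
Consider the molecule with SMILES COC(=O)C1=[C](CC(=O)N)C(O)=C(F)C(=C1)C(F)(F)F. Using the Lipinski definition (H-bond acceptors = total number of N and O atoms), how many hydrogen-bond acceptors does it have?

N atoms: 1; O atoms: 4.
Lipinski HBA = 1 + 4 = 5.

5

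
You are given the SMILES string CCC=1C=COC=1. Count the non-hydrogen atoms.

Every atom symbol written in the SMILES (organic subset) is one heavy atom; implicit H are not written.
Heavy atoms by element → C:6, O:1.
Total: 7.

7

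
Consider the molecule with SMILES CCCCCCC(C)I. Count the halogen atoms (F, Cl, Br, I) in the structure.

Halogen atoms appear at heavy-atom position 9 (1×I).
Halogen count: 1.

1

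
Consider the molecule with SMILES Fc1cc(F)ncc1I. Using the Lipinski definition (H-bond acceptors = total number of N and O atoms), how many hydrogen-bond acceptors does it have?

N atoms: 1; O atoms: 0.
Lipinski HBA = 1 + 0 = 1.

1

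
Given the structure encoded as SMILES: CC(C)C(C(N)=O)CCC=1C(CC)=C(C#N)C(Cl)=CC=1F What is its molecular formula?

Walk through each heavy atom and fill implicit hydrogens from standard valence (C 4, N 3, O 2, S 2, halogen 1):
  atom 1: C, bond orders sum to 1 (valence 4) → 3 H
  atom 2: C, bond orders sum to 3 (valence 4) → 1 H
  atom 3: C, bond orders sum to 1 (valence 4) → 3 H
  atom 4: C, bond orders sum to 3 (valence 4) → 1 H
  atom 5: C, bond orders sum to 4 (valence 4) → 0 H
  atom 6: N, bond orders sum to 1 (valence 3) → 2 H
  atom 7: O, bond orders sum to 2 (valence 2) → 0 H
  atom 8: C, bond orders sum to 2 (valence 4) → 2 H
  atom 9: C, bond orders sum to 2 (valence 4) → 2 H
  atom 10: C, bond orders sum to 4 (valence 4) → 0 H
  atom 11: C, bond orders sum to 4 (valence 4) → 0 H
  atom 12: C, bond orders sum to 2 (valence 4) → 2 H
  atom 13: C, bond orders sum to 1 (valence 4) → 3 H
  atom 14: C, bond orders sum to 4 (valence 4) → 0 H
  atom 15: C, bond orders sum to 4 (valence 4) → 0 H
  atom 16: N, bond orders sum to 3 (valence 3) → 0 H
  atom 17: C, bond orders sum to 4 (valence 4) → 0 H
  atom 18: Cl (halogen, monovalent) → 0 H
  atom 19: C, bond orders sum to 3 (valence 4) → 1 H
  atom 20: C, bond orders sum to 4 (valence 4) → 0 H
  atom 21: F (halogen, monovalent) → 0 H
Totals → C:16, H:20, Cl:1, F:1, N:2, O:1.

C16H20ClFN2O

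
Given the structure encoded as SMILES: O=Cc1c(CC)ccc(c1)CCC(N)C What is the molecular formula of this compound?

C13H19NO

Walk through each heavy atom and fill implicit hydrogens from standard valence (C 4, N 3, O 2, S 2, halogen 1); for lowercase aromatic atoms, an aromatic c carries 1 H when it has two neighbours and 0 H with three, and aromatic n carries 0 H:
  atom 1: O, bond orders sum to 2 (valence 2) → 0 H
  atom 2: C, bond orders sum to 3 (valence 4) → 1 H
  atom 3: aromatic c, 3 neighbours → 0 H
  atom 4: aromatic c, 3 neighbours → 0 H
  atom 5: C, bond orders sum to 2 (valence 4) → 2 H
  atom 6: C, bond orders sum to 1 (valence 4) → 3 H
  atom 7: aromatic c, 2 neighbours → 1 H
  atom 8: aromatic c, 2 neighbours → 1 H
  atom 9: aromatic c, 3 neighbours → 0 H
  atom 10: aromatic c, 2 neighbours → 1 H
  atom 11: C, bond orders sum to 2 (valence 4) → 2 H
  atom 12: C, bond orders sum to 2 (valence 4) → 2 H
  atom 13: C, bond orders sum to 3 (valence 4) → 1 H
  atom 14: N, bond orders sum to 1 (valence 3) → 2 H
  atom 15: C, bond orders sum to 1 (valence 4) → 3 H
Totals → C:13, H:19, N:1, O:1.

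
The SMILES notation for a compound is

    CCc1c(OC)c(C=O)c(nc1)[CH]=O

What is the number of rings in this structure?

In SMILES, each pair of matching ring-closure digits denotes one ring-closing bond; the number of such bonds equals the number of independent rings.
Ring-closure bonds here: 1.

1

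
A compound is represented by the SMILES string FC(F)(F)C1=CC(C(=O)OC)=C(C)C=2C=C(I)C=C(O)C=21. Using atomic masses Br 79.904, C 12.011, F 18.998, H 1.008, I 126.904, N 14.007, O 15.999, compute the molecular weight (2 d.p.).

First, the molecular formula is C14H10F3IO3 (counting implicit H from valence).
  C: 14 × 12.011 = 168.154
  F: 3 × 18.998 = 56.994
  H: 10 × 1.008 = 10.080
  I: 1 × 126.904 = 126.904
  O: 3 × 15.999 = 47.997
Sum: 14×12.011 + 3×18.998 + 10×1.008 + 1×126.904 + 3×15.999 = 410.129 → 410.13 g/mol.

410.13 g/mol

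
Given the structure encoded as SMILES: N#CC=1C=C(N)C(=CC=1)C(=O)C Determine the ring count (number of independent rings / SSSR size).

In SMILES, each pair of matching ring-closure digits denotes one ring-closing bond; the number of such bonds equals the number of independent rings.
Ring-closure bonds here: 1.

1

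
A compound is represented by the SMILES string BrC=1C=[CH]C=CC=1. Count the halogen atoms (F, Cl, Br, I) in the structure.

Halogen atoms appear at heavy-atom position 1 (1×Br).
Halogen count: 1.

1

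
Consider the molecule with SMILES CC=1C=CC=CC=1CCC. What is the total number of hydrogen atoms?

Walk through each heavy atom and fill implicit hydrogens from standard valence (C 4, N 3, O 2, S 2, halogen 1):
  atom 1: C, bond orders sum to 1 (valence 4) → 3 H
  atom 2: C, bond orders sum to 4 (valence 4) → 0 H
  atom 3: C, bond orders sum to 3 (valence 4) → 1 H
  atom 4: C, bond orders sum to 3 (valence 4) → 1 H
  atom 5: C, bond orders sum to 3 (valence 4) → 1 H
  atom 6: C, bond orders sum to 3 (valence 4) → 1 H
  atom 7: C, bond orders sum to 4 (valence 4) → 0 H
  atom 8: C, bond orders sum to 2 (valence 4) → 2 H
  atom 9: C, bond orders sum to 2 (valence 4) → 2 H
  atom 10: C, bond orders sum to 1 (valence 4) → 3 H
Total hydrogens: 14.

14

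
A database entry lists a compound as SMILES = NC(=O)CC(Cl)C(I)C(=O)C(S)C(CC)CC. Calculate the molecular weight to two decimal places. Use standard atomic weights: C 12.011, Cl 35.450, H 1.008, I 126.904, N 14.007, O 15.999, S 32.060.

First, the molecular formula is C11H19ClINO2S (counting implicit H from valence).
  C: 11 × 12.011 = 132.121
  Cl: 1 × 35.450 = 35.450
  H: 19 × 1.008 = 19.152
  I: 1 × 126.904 = 126.904
  N: 1 × 14.007 = 14.007
  O: 2 × 15.999 = 31.998
  S: 1 × 32.060 = 32.060
Sum: 11×12.011 + 1×35.450 + 19×1.008 + 1×126.904 + 1×14.007 + 2×15.999 + 1×32.060 = 391.692 → 391.69 g/mol.

391.69 g/mol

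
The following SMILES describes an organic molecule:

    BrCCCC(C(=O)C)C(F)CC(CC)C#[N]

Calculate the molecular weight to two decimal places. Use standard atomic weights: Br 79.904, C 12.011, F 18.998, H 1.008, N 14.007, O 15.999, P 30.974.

292.19 g/mol

First, the molecular formula is C12H19BrFNO (counting implicit H from valence).
  Br: 1 × 79.904 = 79.904
  C: 12 × 12.011 = 144.132
  F: 1 × 18.998 = 18.998
  H: 19 × 1.008 = 19.152
  N: 1 × 14.007 = 14.007
  O: 1 × 15.999 = 15.999
Sum: 1×79.904 + 12×12.011 + 1×18.998 + 19×1.008 + 1×14.007 + 1×15.999 = 292.192 → 292.19 g/mol.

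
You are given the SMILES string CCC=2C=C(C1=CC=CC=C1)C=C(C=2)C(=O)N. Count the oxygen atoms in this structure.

1

Scan the SMILES for O atoms (remember two-letter symbols like Cl and Br are single atoms).
Oxygen count: 1.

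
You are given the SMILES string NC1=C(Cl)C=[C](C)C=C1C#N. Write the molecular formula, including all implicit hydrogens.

C8H7ClN2

Walk through each heavy atom and fill implicit hydrogens from standard valence (C 4, N 3, O 2, S 2, halogen 1):
  atom 1: N, bond orders sum to 1 (valence 3) → 2 H
  atom 2: C, bond orders sum to 4 (valence 4) → 0 H
  atom 3: C, bond orders sum to 4 (valence 4) → 0 H
  atom 4: Cl (halogen, monovalent) → 0 H
  atom 5: C, bond orders sum to 3 (valence 4) → 1 H
  atom 6: C with explicit H count 0
  atom 7: C, bond orders sum to 1 (valence 4) → 3 H
  atom 8: C, bond orders sum to 3 (valence 4) → 1 H
  atom 9: C, bond orders sum to 4 (valence 4) → 0 H
  atom 10: C, bond orders sum to 4 (valence 4) → 0 H
  atom 11: N, bond orders sum to 3 (valence 3) → 0 H
Totals → C:8, H:7, Cl:1, N:2.
In Hill order: C8H7ClN2.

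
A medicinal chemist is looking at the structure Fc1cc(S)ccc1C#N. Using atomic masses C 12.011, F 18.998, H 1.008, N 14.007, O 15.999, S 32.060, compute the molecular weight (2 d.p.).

153.17 g/mol

First, the molecular formula is C7H4FNS (counting implicit H from valence).
  C: 7 × 12.011 = 84.077
  F: 1 × 18.998 = 18.998
  H: 4 × 1.008 = 4.032
  N: 1 × 14.007 = 14.007
  S: 1 × 32.060 = 32.060
Sum: 7×12.011 + 1×18.998 + 4×1.008 + 1×14.007 + 1×32.060 = 153.174 → 153.17 g/mol.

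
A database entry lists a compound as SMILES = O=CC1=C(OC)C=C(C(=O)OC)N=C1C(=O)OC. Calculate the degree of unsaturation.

Molecular formula: C11H11NO6.
DoU = (2C + 2 + N − H − X) / 2, where X is the halogen count and O/S are ignored.
    = (2·11 + 2 + 1 − 11 − 0) / 2 = 14 / 2 = 7.

7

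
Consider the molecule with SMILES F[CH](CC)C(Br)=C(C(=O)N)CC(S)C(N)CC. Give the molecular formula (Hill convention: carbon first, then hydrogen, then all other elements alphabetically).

Walk through each heavy atom and fill implicit hydrogens from standard valence (C 4, N 3, O 2, S 2, halogen 1):
  atom 1: F (halogen, monovalent) → 0 H
  atom 2: C with explicit H count 1
  atom 3: C, bond orders sum to 2 (valence 4) → 2 H
  atom 4: C, bond orders sum to 1 (valence 4) → 3 H
  atom 5: C, bond orders sum to 4 (valence 4) → 0 H
  atom 6: Br (halogen, monovalent) → 0 H
  atom 7: C, bond orders sum to 4 (valence 4) → 0 H
  atom 8: C, bond orders sum to 4 (valence 4) → 0 H
  atom 9: O, bond orders sum to 2 (valence 2) → 0 H
  atom 10: N, bond orders sum to 1 (valence 3) → 2 H
  atom 11: C, bond orders sum to 2 (valence 4) → 2 H
  atom 12: C, bond orders sum to 3 (valence 4) → 1 H
  atom 13: S, bond orders sum to 1 (valence 2) → 1 H
  atom 14: C, bond orders sum to 3 (valence 4) → 1 H
  atom 15: N, bond orders sum to 1 (valence 3) → 2 H
  atom 16: C, bond orders sum to 2 (valence 4) → 2 H
  atom 17: C, bond orders sum to 1 (valence 4) → 3 H
Totals → C:11, H:20, Br:1, F:1, N:2, O:1, S:1.

C11H20BrFN2OS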